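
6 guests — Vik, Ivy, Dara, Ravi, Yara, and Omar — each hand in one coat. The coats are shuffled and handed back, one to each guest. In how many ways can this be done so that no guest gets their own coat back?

Count assignments avoiding every fixed point. For any j of the 6 guests fixed to their own coat, the other 6−j can be arranged in (6−j)! ways.
By inclusion–exclusion this is Σ_{j=0}^{6} (−1)^j C(6,j)·(6−j)!.
Computing: 720 − 720 + 360 − 120 + 30 − 6 + 1 = 265.

265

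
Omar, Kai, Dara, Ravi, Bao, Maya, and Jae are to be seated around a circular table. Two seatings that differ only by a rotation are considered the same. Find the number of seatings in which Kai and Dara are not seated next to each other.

All circular seatings of 7 people number (6)! = 720.
Those with Kai next to Dara: fuse the pair into one unit and seat 6 units around a circle — 2·(5)! = 240.
Subtracting, 720 − 240 = 480.

480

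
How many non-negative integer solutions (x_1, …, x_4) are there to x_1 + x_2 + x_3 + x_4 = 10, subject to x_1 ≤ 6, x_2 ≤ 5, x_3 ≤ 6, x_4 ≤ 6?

Without the upper bounds there are C(13,3) = 286 ways to split 10 among 4 variables.
Subtract solutions that violate a single cap (substitute x_i' = x_i − (cap_i+1)): x_1 ≥ 7 gives C(6,3) = 20; x_2 ≥ 6 gives C(7,3) = 35; x_3 ≥ 7 gives C(6,3) = 20; x_4 ≥ 7 gives C(6,3) = 20. Together 95.
No two caps can be exceeded simultaneously, so the pair terms are all 0.
By inclusion–exclusion the count is 286 − 95 + 0 = 191.

191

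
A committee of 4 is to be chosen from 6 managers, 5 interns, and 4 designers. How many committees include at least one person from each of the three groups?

With no constraint there are C(15,4) = 1365 possible selections.
Selections missing a whole group: no managers → C(9,4) = 126; no interns → C(10,4) = 210; no designers → C(11,4) = 330.
Add back selections omitting two groups (i.e. drawn from a single group): C(6,4) + C(5,4) + C(4,4) = 21.
By inclusion–exclusion: 1365 − 666 + 21 = 720.

720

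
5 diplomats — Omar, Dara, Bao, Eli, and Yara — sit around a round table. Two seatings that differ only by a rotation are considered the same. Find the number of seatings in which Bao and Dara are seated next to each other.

Glue Bao and Dara into a block (2 internal orders). Seating 4 units around a circle gives (3)! arrangements.
So 2 × (3)! = 2 × 6 = 12.

12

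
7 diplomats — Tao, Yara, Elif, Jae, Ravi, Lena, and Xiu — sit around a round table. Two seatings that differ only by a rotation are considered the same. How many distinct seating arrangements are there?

Around a circle, 7 distinct people have 7!/7 = (6)! = 720 rotationally distinct seatings.

720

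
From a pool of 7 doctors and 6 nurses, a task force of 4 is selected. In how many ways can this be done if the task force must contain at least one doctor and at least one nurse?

Total 4-person selections from all 13: C(13,4) = 715.
Selections missing a whole group: no doctors → C(6,4) = 15; no nurses → C(7,4) = 35.
Both groups omitted at once is impossible, so 715 − 50 = 665.

665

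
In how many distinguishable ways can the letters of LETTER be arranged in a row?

180

Letter multiplicities in LETTER: E×2, L×1, R×1, T×2.
The number of distinct arrangements is 6!/(2!·2!) = 720/4 = 180.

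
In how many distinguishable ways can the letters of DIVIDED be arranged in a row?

420

The 7 letters of DIVIDED have repeats: D appearing 3 times and I appearing twice.
So there are 7! / (3!·2!) = 420 distinguishable arrangements.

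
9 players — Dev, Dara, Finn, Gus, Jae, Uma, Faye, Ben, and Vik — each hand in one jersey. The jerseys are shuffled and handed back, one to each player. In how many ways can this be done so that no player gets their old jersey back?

133496

This is the derangement count D_9: permutations of 9 items with no fixed point.
By inclusion–exclusion this is Σ_{j=0}^{9} (−1)^j C(9,j)·(9−j)!.
Computing: 362880 − 362880 + 181440 − 60480 + 15120 − 3024 + 504 − 72 + 9 − 1 = 133496.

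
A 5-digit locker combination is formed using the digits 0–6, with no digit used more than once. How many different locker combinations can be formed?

2520

This is a permutation of 5 out of 7: P(7,5) = 7!/2!.
7 × 6 × 5 × 4 × 3 = 2520.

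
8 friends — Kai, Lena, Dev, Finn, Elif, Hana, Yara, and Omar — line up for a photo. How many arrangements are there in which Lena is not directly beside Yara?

There are 8! = 40320 arrangements in all. If Lena and Yara are adjacent, merging them into one block gives 2·(7)! = 10080 arrangements.
So 40320 − 10080 = 30240 arrangements keep them apart.

30240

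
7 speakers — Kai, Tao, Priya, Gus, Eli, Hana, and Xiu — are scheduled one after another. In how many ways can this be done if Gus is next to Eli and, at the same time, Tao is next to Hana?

480

Treat {Gus,Eli} as one block (2 orders) and {Tao,Hana} as another (2 orders).
That leaves 5 units to arrange: 2 × 2 × 5! = 4 × 120 = 480.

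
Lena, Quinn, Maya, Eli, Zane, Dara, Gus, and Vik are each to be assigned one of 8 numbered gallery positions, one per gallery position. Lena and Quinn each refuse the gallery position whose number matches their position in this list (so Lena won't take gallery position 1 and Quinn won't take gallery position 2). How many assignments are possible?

Let Aᵢ (for i ∈ {1, 2}) be the placements that put person i in their forbidden gallery position. Any j of these fix j positions, leaving (8−j)! ways to fill the rest, and there are C(2,j) ways to pick which j.
By inclusion–exclusion, the number of valid placements is Σ_{j=0}^{2} (−1)^j C(2,j)·(8−j)!.
Computing: 40320 − 10080 + 720 = 30960.

30960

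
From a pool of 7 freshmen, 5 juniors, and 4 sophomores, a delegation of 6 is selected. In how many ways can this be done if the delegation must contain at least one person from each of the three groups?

6545

With no constraint there are C(16,6) = 8008 possible selections.
Subtract selections that omit an entire group: no freshmen → C(9,6) = 84; no juniors → C(11,6) = 462; no sophomores → C(12,6) = 924.
Add back selections omitting two groups (i.e. drawn from a single group): C(7,6) + C(5,6) + C(4,6) = 7.
By inclusion–exclusion: 8008 − 1470 + 7 = 6545.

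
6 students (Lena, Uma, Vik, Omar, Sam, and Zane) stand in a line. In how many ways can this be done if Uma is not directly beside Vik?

480

There are 6! = 720 arrangements in all. If Uma and Vik are adjacent, merging them into one block gives 2·(5)! = 240 arrangements.
Complementary counting: 720 − 240 = 480.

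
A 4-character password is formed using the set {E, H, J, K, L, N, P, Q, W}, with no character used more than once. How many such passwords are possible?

With no repetition, fill the 4 characters in order: 9 choices, then 8, down to 6.
That product is 9 × 8 × 7 × 6 = 3024.

3024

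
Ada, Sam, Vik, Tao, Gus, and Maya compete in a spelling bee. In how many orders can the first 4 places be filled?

There are 6 choices for 1st place, 5 for 2nd, and so on down to 3 for position 4.
That gives 6 × 5 × 4 × 3 = 360.

360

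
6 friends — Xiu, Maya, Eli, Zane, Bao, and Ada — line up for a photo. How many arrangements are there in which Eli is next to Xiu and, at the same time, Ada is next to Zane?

96

Treat {Eli,Xiu} as one block (2 orders) and {Ada,Zane} as another (2 orders).
That leaves 4 units to arrange: 2 × 2 × 4! = 4 × 24 = 96.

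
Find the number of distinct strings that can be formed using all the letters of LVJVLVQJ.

1680

The 8 letters of LVJVLVQJ have repeats: J appearing twice, L appearing twice, and V appearing 3 times.
Dividing 8! = 40320 by 3!·2!·2! = 24 for the repeated letters gives 1680.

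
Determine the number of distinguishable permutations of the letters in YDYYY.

Letter multiplicities in YDYYY: D×1, Y×4.
So there are 5! / (4!) = 5 distinguishable arrangements.

5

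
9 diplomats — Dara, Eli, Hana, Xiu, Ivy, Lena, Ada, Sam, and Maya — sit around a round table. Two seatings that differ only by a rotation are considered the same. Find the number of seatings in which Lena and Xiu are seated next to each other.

Treat {Lena, Xiu} as one unit (2 internal orders) and seat the resulting 8 units around the table: (7)! circular arrangements.
So 2 × (7)! = 2 × 5040 = 10080.

10080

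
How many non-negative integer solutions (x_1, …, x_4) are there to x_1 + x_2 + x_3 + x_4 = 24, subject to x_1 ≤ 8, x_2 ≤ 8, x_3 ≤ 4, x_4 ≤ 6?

10

Without the upper bounds there are C(27,3) = 2925 ways to split 24 among 4 variables.
Subtract solutions that violate a single cap (substitute x_i' = x_i − (cap_i+1)): x_1 ≥ 9 gives C(18,3) = 816; x_2 ≥ 9 gives C(18,3) = 816; x_3 ≥ 5 gives C(22,3) = 1540; x_4 ≥ 7 gives C(20,3) = 1140. Together 4312.
Add back pairs where two caps are both exceeded: 84 + 286 + 165 + 286 + 165 + 455 = 1441.
Subtract triples: 4 + 0 + 20 + 20 = 44.
By inclusion–exclusion the count is 2925 − 4312 + 1441 − 44 = 10.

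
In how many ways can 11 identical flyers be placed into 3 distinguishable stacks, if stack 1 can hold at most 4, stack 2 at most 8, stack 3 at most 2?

9

By stars and bars, unrestricted non-negative solutions to x_1+…+x_3 = 11 number C(11+2,2) = 78.
Subtract solutions that violate a single cap (substitute x_i' = x_i − (cap_i+1)): x_1 ≥ 5 gives C(8,2) = 28; x_2 ≥ 9 gives C(4,2) = 6; x_3 ≥ 3 gives C(10,2) = 45. Together 79.
Add back pairs where two caps are both exceeded: 0 + 10 + 0 = 10.
By inclusion–exclusion the count is 78 − 79 + 10 = 9.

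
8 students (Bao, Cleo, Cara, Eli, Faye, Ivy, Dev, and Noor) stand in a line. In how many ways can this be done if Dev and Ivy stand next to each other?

Glue Dev and Ivy into one block (2 internal orders), leaving 7 units to arrange in a row.
That gives 2 × 7! = 2 × 5040 = 10080.

10080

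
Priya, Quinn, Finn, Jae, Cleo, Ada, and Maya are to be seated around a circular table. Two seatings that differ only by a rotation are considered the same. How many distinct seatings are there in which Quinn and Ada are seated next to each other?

240

Treat {Quinn, Ada} as one unit (2 internal orders) and seat the resulting 6 units around the table: (5)! circular arrangements.
So 2 × (5)! = 2 × 120 = 240.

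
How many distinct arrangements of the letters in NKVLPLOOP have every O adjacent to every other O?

10080

Treat the 2 copies of O as a single block. The multiset to arrange is then {OO, K, L, L, N, P, P, V}, 8 items in all.
That gives (8)!/(2!·2!) = 10080 arrangements.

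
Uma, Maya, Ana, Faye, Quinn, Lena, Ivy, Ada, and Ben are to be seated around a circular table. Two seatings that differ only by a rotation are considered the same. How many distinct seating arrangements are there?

40320

Seat Uma anywhere (absorbing the rotational symmetry), then permute the other 8: (8)! = 40320.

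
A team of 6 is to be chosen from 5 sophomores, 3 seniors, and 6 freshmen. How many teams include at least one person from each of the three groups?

2430

With no constraint there are C(14,6) = 3003 possible selections.
Subtract selections that omit an entire group: no sophomores → C(9,6) = 84; no seniors → C(11,6) = 462; no freshmen → C(8,6) = 28.
Add back selections omitting two groups (i.e. drawn from a single group): C(5,6) + C(3,6) + C(6,6) = 1.
By inclusion–exclusion: 3003 − 574 + 1 = 2430.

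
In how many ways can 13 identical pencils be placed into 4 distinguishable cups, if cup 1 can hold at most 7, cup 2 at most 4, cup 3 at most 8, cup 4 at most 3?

125

Ignoring the caps, the number of non-negative solutions to x_1+…+x_4 = 13 is C(16,3) = 560.
Subtract solutions that violate a single cap (substitute x_i' = x_i − (cap_i+1)): x_1 ≥ 8 gives C(8,3) = 56; x_2 ≥ 5 gives C(11,3) = 165; x_3 ≥ 9 gives C(7,3) = 35; x_4 ≥ 4 gives C(12,3) = 220. Together 476.
Add back pairs where two caps are both exceeded: 1 + 0 + 4 + 0 + 35 + 1 = 41.
By inclusion–exclusion the count is 560 − 476 + 41 = 125.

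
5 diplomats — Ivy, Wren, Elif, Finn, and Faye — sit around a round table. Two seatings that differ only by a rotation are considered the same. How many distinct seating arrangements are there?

24

Fix one person's seat to break rotational symmetry; the remaining 4 people can be arranged in (4)! = 24 ways.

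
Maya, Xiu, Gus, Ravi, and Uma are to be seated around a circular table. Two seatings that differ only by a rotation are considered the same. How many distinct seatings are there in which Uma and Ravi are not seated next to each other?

12

Without the restriction there are (4)! = 24 seatings.
Those with Uma next to Ravi: fuse the pair into one unit and seat 4 units around a circle — 2·(3)! = 12.
Subtracting, 24 − 12 = 12.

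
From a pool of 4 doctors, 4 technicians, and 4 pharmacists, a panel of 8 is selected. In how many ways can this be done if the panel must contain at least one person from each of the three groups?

492

Unrestricted: C(12,8) = 495 ways to pick any 8 of the 12.
Selections missing a whole group: no doctors → C(8,8) = 1; no technicians → C(8,8) = 1; no pharmacists → C(8,8) = 1.
Add back selections omitting two groups (i.e. drawn from a single group): C(4,8) + C(4,8) + C(4,8) = 0.
By inclusion–exclusion: 495 − 3 + 0 = 492.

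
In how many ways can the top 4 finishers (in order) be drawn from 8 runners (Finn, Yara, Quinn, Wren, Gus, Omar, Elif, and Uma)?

There are 8 choices for 1st place, 7 for 2nd, and so on down to 5 for position 4.
That gives 8 × 7 × 6 × 5 = 1680.

1680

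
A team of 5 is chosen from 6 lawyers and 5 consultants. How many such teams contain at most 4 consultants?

Split by how many consultants are chosen (0 through 4).
Sum: C(5,0)·C(6,5) + C(5,1)·C(6,4) + C(5,2)·C(6,3) + C(5,3)·C(6,2) + C(5,4)·C(6,1) = 6 + 75 + 200 + 150 + 30 = 461.

461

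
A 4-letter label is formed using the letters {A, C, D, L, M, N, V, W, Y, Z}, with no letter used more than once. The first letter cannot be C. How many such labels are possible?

The first letter has 10−1 = 9 choices (anything except C).
The remaining 3 letters are filled from the other 9 symbols without repetition: 9 × 8 × 7 = 504.
Total: 9 × 504 = 4536.

4536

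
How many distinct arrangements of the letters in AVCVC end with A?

6

Fix A in the last position and arrange the remaining 4 letters.
Those 4 letters have C appearing twice and V appearing twice, giving (4)!/(2!·2!) = 6.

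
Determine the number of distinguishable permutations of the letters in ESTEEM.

The 6 letters of ESTEEM have repeats: E appearing 3 times.
The number of distinct arrangements is 6!/(3!) = 720/6 = 120.

120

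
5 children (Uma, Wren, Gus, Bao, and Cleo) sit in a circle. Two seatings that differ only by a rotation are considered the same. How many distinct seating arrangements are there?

24

Fix one person's seat to break rotational symmetry; the remaining 4 people can be arranged in (4)! = 24 ways.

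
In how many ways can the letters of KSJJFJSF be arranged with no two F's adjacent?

1260

Total arrangements of KSJJFJSF: 8!/(3!·2!·2!) = 1680.
Arrangements with the F's together: treat FF as one letter, giving (7)!/(3!·2!) = 420.
Subtracting, 1680 − 420 = 1260 arrangements keep the F's apart.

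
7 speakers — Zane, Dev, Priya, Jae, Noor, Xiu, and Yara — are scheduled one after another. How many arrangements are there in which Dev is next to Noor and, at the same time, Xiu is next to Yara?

480

Treat {Dev,Noor} as one block (2 orders) and {Xiu,Yara} as another (2 orders).
That leaves 5 units to arrange: 2 × 2 × 5! = 4 × 120 = 480.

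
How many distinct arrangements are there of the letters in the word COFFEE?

The 6 letters of COFFEE have repeats: E appearing twice and F appearing twice.
So there are 6! / (2!·2!) = 180 distinguishable arrangements.

180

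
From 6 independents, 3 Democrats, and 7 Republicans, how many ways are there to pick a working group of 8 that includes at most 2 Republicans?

2025

Split by how many Republicans are chosen (0 through 2).
Sum: C(7,0)·C(9,8) + C(7,1)·C(9,7) + C(7,2)·C(9,6) = 9 + 252 + 1764 = 2025.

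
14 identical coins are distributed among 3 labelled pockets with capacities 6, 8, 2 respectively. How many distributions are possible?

Ignoring the caps, the number of non-negative solutions to x_1+…+x_3 = 14 is C(16,2) = 120.
Subtract solutions that violate a single cap (substitute x_i' = x_i − (cap_i+1)): x_1 ≥ 7 gives C(9,2) = 36; x_2 ≥ 9 gives C(7,2) = 21; x_3 ≥ 3 gives C(13,2) = 78. Together 135.
Add back pairs where two caps are both exceeded: 0 + 15 + 6 = 21.
By inclusion–exclusion the count is 120 − 135 + 21 = 6.

6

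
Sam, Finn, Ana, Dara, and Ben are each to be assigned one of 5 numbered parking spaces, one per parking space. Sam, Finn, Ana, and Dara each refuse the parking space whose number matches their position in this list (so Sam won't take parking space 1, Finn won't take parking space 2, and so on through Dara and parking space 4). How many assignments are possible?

53

Let Aᵢ (for 1 ≤ i ≤ 4) be the placements that put person i in their forbidden parking space. Any j of these fix j positions, leaving (5−j)! ways to fill the rest, and there are C(4,j) ways to pick which j.
By inclusion–exclusion, the number of valid placements is Σ_{j=0}^{4} (−1)^j C(4,j)·(5−j)!.
Computing: 120 − 96 + 36 − 8 + 1 = 53.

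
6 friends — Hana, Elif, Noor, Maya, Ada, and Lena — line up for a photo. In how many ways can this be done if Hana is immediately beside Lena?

240

Place the 4 others and the Hana-Lena pair as 5 objects in a line; the pair has 2 internal arrangements.
So the count is 2·(5)! = 240.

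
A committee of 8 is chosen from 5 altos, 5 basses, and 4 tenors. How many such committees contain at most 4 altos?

2919

Split by how many altos are chosen (0 through 4).
Sum: C(5,0)·C(9,8) + C(5,1)·C(9,7) + C(5,2)·C(9,6) + C(5,3)·C(9,5) + C(5,4)·C(9,4) = 9 + 180 + 840 + 1260 + 630 = 2919.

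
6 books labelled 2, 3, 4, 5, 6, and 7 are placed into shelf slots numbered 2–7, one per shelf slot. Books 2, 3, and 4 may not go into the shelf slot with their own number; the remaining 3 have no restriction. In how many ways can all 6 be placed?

426

Let Aᵢ (for i ∈ {2, 3, 4}) be the placements that put book i in its forbidden shelf slot. Any j of these fix j positions, leaving (6−j)! ways to fill the rest, and there are C(3,j) ways to pick which j.
By inclusion–exclusion, the number of valid placements is Σ_{j=0}^{3} (−1)^j C(3,j)·(6−j)!.
Computing: 720 − 360 + 72 − 6 = 426.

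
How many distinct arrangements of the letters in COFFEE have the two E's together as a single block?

Treat the 2 copies of E as a single block. The multiset to arrange is then {EE, C, F, F, O}, 5 items in all.
That gives (5)!/(2!) = 60 arrangements.

60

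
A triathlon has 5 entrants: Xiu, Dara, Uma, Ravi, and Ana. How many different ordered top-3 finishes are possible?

60

This is an ordered selection of 3 from 5: P(5,3).
That gives 5 × 4 × 3 = 60.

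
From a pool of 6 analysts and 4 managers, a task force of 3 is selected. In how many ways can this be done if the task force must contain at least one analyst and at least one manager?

With no constraint there are C(10,3) = 120 possible selections.
Subtract selections that omit an entire group: no analysts → C(4,3) = 4; no managers → C(6,3) = 20.
Both groups omitted at once is impossible, so 120 − 24 = 96.

96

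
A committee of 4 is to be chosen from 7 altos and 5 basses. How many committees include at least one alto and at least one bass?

455

Unrestricted: C(12,4) = 495 ways to pick any 4 of the 12.
Subtract selections that omit an entire group: no altos → C(5,4) = 5; no basses → C(7,4) = 35.
Both groups omitted at once is impossible, so 495 − 40 = 455.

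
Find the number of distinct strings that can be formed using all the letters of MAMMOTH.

Letter multiplicities in MAMMOTH: A×1, H×1, M×3, O×1, T×1.
The number of distinct arrangements is 7!/(3!) = 5040/6 = 840.

840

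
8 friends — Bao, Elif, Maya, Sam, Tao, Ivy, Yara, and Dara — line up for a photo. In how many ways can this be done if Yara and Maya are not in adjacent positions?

30240

Of the 8! = 40320 arrangements, those with Yara and Maya adjacent number 2 × 7! = 10080 (treat the pair as a block with 2 internal orders).
So 40320 − 10080 = 30240 arrangements keep them apart.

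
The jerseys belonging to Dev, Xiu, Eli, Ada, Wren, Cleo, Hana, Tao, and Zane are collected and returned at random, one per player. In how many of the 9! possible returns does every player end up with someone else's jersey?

Let Aᵢ be the assignments in which player i gets their old jersey. We want the size of the complement of A₁∪…∪A_9.
By inclusion–exclusion this is Σ_{j=0}^{9} (−1)^j C(9,j)·(9−j)!.
Computing: 362880 − 362880 + 181440 − 60480 + 15120 − 3024 + 504 − 72 + 9 − 1 = 133496.

133496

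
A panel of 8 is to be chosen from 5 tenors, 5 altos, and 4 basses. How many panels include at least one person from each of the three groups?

Total 8-person selections from all 14: C(14,8) = 3003.
Selections missing a whole group: no tenors → C(9,8) = 9; no altos → C(9,8) = 9; no basses → C(10,8) = 45.
Add back selections omitting two groups (i.e. drawn from a single group): C(5,8) + C(5,8) + C(4,8) = 0.
By inclusion–exclusion: 3003 − 63 + 0 = 2940.

2940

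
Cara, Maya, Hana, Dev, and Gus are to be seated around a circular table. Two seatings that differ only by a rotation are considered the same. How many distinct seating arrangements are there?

Seat Cara anywhere (absorbing the rotational symmetry), then permute the other 4: (4)! = 24.

24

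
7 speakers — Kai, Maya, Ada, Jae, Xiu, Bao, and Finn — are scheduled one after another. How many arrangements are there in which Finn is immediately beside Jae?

Place the 5 others and the Finn-Jae pair as 6 objects in a line; the pair has 2 internal arrangements.
So the count is 2·(6)! = 1440.

1440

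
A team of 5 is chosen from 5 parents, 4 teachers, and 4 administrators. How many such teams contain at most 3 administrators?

Split by how many administrators are chosen (0 through 3).
Sum: C(4,0)·C(9,5) + C(4,1)·C(9,4) + C(4,2)·C(9,3) + C(4,3)·C(9,2) = 126 + 504 + 504 + 144 = 1278.

1278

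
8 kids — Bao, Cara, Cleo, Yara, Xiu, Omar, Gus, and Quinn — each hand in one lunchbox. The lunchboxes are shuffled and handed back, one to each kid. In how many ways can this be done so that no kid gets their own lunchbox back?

Let Aᵢ be the assignments in which kid i gets their own lunchbox. We want the size of the complement of A₁∪…∪A_8.
By inclusion–exclusion this is Σ_{j=0}^{8} (−1)^j C(8,j)·(8−j)!.
Computing: 40320 − 40320 + 20160 − 6720 + 1680 − 336 + 56 − 8 + 1 = 14833.

14833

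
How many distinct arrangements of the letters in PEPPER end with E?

With the last slot taken by E, it remains to arrange the other 5 letters (PPPER).
Those 5 letters have P appearing 3 times, giving (5)!/(3!) = 20.

20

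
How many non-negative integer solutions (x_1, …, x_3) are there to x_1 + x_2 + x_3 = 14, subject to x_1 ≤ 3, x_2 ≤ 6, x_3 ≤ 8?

10

Ignoring the caps, the number of non-negative solutions to x_1+…+x_3 = 14 is C(16,2) = 120.
Subtract solutions that violate a single cap (substitute x_i' = x_i − (cap_i+1)): x_1 ≥ 4 gives C(12,2) = 66; x_2 ≥ 7 gives C(9,2) = 36; x_3 ≥ 9 gives C(7,2) = 21. Together 123.
Add back pairs where two caps are both exceeded: 10 + 3 + 0 = 13.
By inclusion–exclusion the count is 120 − 123 + 13 = 10.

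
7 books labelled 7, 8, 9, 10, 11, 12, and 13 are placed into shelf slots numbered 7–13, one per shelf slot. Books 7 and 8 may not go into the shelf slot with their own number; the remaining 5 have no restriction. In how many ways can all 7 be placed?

3720

Let Aᵢ (for i ∈ {7, 8}) be the placements that put book i in its forbidden shelf slot. Any j of these fix j positions, leaving (7−j)! ways to fill the rest, and there are C(2,j) ways to pick which j.
By inclusion–exclusion, the number of valid placements is Σ_{j=0}^{2} (−1)^j C(2,j)·(7−j)!.
Computing: 5040 − 1440 + 120 = 3720.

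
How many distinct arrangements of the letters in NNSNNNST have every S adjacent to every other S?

42

Treat the 2 copies of S as a single block. The multiset to arrange is then {SS, N, N, N, N, N, T}, 7 items in all.
That gives (7)!/(5!) = 42 arrangements.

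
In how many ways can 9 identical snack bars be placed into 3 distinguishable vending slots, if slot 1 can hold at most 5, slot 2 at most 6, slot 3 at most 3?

Ignoring the caps, the number of non-negative solutions to x_1+…+x_3 = 9 is C(11,2) = 55.
Subtract solutions that violate a single cap (substitute x_i' = x_i − (cap_i+1)): x_1 ≥ 6 gives C(5,2) = 10; x_2 ≥ 7 gives C(4,2) = 6; x_3 ≥ 4 gives C(7,2) = 21. Together 37.
No two caps can be exceeded simultaneously, so the pair terms are all 0.
By inclusion–exclusion the count is 55 − 37 + 0 = 18.

18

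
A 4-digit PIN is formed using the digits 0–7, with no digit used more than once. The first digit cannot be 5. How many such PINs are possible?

The first digit has 8−1 = 7 choices (anything except 5).
The remaining 3 digits are filled from the other 7 symbols without repetition: 7 × 6 × 5 = 210.
Total: 7 × 210 = 1470.

1470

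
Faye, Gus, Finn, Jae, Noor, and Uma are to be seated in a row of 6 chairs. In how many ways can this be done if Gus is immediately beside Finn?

240

Glue Gus and Finn into one block (2 internal orders), leaving 5 units to arrange in a row.
That gives 2 × 5! = 2 × 120 = 240.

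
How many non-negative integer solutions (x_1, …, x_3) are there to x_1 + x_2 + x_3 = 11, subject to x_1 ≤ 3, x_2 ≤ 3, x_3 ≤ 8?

Without the upper bounds there are C(13,2) = 78 ways to split 11 among 3 variables.
Subtract solutions that violate a single cap (substitute x_i' = x_i − (cap_i+1)): x_1 ≥ 4 gives C(9,2) = 36; x_2 ≥ 4 gives C(9,2) = 36; x_3 ≥ 9 gives C(4,2) = 6. Together 78.
Add back pairs where two caps are both exceeded: 10 + 0 + 0 = 10.
By inclusion–exclusion the count is 78 − 78 + 10 = 10.

10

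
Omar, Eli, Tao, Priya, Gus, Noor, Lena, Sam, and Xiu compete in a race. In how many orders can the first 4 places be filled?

3024

There are 9 choices for 1st place, 8 for 2nd, and so on down to 6 for position 4.
That gives 9 × 8 × 7 × 6 = 3024.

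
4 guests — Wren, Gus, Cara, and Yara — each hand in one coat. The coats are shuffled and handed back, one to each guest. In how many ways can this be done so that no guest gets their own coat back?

9

Let Aᵢ be the assignments in which guest i gets their own coat. We want the size of the complement of A₁∪…∪A_4.
By inclusion–exclusion this is Σ_{j=0}^{4} (−1)^j C(4,j)·(4−j)!.
Computing: 24 − 24 + 12 − 4 + 1 = 9.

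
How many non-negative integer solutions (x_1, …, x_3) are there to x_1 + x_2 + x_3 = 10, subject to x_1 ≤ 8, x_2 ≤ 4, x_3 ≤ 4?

By stars and bars, unrestricted non-negative solutions to x_1+…+x_3 = 10 number C(10+2,2) = 66.
Subtract solutions that violate a single cap (substitute x_i' = x_i − (cap_i+1)): x_1 ≥ 9 gives C(3,2) = 3; x_2 ≥ 5 gives C(7,2) = 21; x_3 ≥ 5 gives C(7,2) = 21. Together 45.
Add back pairs where two caps are both exceeded: 0 + 0 + 1 = 1.
By inclusion–exclusion the count is 66 − 45 + 1 = 22.

22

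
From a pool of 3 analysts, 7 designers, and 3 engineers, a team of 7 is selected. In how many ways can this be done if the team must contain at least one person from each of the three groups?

1477

Unrestricted: C(13,7) = 1716 ways to pick any 7 of the 13.
Subtract selections that omit an entire group: no analysts → C(10,7) = 120; no designers → C(6,7) = 0; no engineers → C(10,7) = 120.
Add back selections omitting two groups (i.e. drawn from a single group): C(3,7) + C(7,7) + C(3,7) = 1.
By inclusion–exclusion: 1716 − 240 + 1 = 1477.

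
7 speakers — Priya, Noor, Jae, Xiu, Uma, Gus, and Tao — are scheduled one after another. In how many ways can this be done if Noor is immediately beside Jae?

Glue Noor and Jae into one block (2 internal orders), leaving 6 units to arrange in a row.
So the count is 2·(6)! = 1440.

1440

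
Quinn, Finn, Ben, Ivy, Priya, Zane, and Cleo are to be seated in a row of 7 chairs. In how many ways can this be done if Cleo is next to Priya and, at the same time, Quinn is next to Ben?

Treat {Cleo,Priya} as one block (2 orders) and {Quinn,Ben} as another (2 orders).
That leaves 5 units to arrange: 2 × 2 × 5! = 4 × 120 = 480.

480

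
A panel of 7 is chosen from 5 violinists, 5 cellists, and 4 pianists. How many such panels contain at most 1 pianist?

Split by how many pianists are chosen (0 through 1).
Sum: C(4,0)·C(10,7) + C(4,1)·C(10,6) = 120 + 840 = 960.

960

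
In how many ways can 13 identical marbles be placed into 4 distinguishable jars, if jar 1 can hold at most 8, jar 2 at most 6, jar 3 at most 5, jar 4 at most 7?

266

Ignoring the caps, the number of non-negative solutions to x_1+…+x_4 = 13 is C(16,3) = 560.
Subtract solutions that violate a single cap (substitute x_i' = x_i − (cap_i+1)): x_1 ≥ 9 gives C(7,3) = 35; x_2 ≥ 7 gives C(9,3) = 84; x_3 ≥ 6 gives C(10,3) = 120; x_4 ≥ 8 gives C(8,3) = 56. Together 295.
Add back pairs where two caps are both exceeded: 0 + 0 + 0 + 1 + 0 + 0 = 1.
By inclusion–exclusion the count is 560 − 295 + 1 = 266.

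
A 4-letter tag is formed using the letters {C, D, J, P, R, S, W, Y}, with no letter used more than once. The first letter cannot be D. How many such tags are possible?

1470

The first letter has 8−1 = 7 choices (anything except D).
The remaining 3 letters are filled from the other 7 symbols without repetition: 7 × 6 × 5 = 210.
Total: 7 × 210 = 1470.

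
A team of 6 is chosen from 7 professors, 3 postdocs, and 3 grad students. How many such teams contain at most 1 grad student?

Split by how many grad students are chosen (0 through 1).
Sum: C(3,0)·C(10,6) + C(3,1)·C(10,5) = 210 + 756 = 966.

966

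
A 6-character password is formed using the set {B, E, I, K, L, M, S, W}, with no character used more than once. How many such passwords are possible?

This is a permutation of 6 out of 8: P(8,6) = 8!/2!.
8 × 7 × 6 × 5 × 4 × 3 = 20160.

20160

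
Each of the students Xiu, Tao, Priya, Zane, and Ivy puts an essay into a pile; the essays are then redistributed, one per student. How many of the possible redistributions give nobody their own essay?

44

This is the derangement count D_5: permutations of 5 items with no fixed point.
By inclusion–exclusion this is Σ_{j=0}^{5} (−1)^j C(5,j)·(5−j)!.
Computing: 120 − 120 + 60 − 20 + 5 − 1 = 44.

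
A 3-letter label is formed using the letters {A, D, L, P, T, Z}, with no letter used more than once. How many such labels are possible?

With no repetition, fill the 3 letters in order: 6 choices, then 5, down to 4.
6 × 5 × 4 = 120.

120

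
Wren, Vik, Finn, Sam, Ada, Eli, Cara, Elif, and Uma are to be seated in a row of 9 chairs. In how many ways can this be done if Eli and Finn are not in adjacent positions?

282240

There are 9! = 362880 arrangements in all. If Eli and Finn are adjacent, merging them into one block gives 2·(8)! = 80640 arrangements.
Complementary counting: 362880 − 80640 = 282240.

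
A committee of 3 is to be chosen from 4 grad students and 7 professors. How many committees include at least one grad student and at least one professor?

Total 3-person selections from all 11: C(11,3) = 165.
Selections missing a whole group: no grad students → C(7,3) = 35; no professors → C(4,3) = 4.
Both groups omitted at once is impossible, so 165 − 39 = 126.

126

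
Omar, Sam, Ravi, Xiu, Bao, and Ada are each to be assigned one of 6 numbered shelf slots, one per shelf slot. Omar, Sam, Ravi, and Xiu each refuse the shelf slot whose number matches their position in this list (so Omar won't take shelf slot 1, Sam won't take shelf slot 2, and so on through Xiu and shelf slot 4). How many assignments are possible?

Let Aᵢ (for 1 ≤ i ≤ 4) be the placements that put person i in their forbidden shelf slot. Any j of these fix j positions, leaving (6−j)! ways to fill the rest, and there are C(4,j) ways to pick which j.
By inclusion–exclusion, the number of valid placements is Σ_{j=0}^{4} (−1)^j C(4,j)·(6−j)!.
Computing: 720 − 480 + 144 − 24 + 2 = 362.

362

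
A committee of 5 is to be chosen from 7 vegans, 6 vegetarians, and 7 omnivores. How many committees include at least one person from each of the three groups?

10976

Total 5-person selections from all 20: C(20,5) = 15504.
Subtract selections that omit an entire group: no vegans → C(13,5) = 1287; no vegetarians → C(14,5) = 2002; no omnivores → C(13,5) = 1287.
Add back selections omitting two groups (i.e. drawn from a single group): C(7,5) + C(6,5) + C(7,5) = 48.
By inclusion–exclusion: 15504 − 4576 + 48 = 10976.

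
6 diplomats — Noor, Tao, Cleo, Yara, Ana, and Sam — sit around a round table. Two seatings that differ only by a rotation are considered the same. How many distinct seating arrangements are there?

120

Around a circle, 6 distinct people have 6!/6 = (5)! = 120 rotationally distinct seatings.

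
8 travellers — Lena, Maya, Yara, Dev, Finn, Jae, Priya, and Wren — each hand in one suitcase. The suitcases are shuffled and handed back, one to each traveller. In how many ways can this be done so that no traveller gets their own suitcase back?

14833

This is the derangement count D_8: permutations of 8 items with no fixed point.
By inclusion–exclusion this is Σ_{j=0}^{8} (−1)^j C(8,j)·(8−j)!.
Computing: 40320 − 40320 + 20160 − 6720 + 1680 − 336 + 56 − 8 + 1 = 14833.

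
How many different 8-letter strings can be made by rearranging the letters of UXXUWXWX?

420

The 8 letters of UXXUWXWX have repeats: U appearing twice, W appearing twice, and X appearing 4 times.
So there are 8! / (4!·2!·2!) = 420 distinguishable arrangements.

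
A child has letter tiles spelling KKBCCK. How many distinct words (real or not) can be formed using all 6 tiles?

60

The 6 letters of KKBCCK have repeats: C appearing twice and K appearing 3 times.
The number of distinct arrangements is 6!/(3!·2!) = 720/12 = 60.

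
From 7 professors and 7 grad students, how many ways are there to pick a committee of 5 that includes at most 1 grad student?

266

Split by how many grad students are chosen (0 through 1).
Sum: C(7,0)·C(7,5) + C(7,1)·C(7,4) = 21 + 245 = 266.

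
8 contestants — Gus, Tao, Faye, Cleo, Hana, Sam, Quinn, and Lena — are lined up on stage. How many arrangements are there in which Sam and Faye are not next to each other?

There are 8! = 40320 arrangements in all. If Sam and Faye are adjacent, merging them into one block gives 2·(7)! = 10080 arrangements.
So 40320 − 10080 = 30240 arrangements keep them apart.

30240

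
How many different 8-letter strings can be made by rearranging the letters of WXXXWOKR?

WXXXWOKR has 8 letters with W appearing twice and X appearing 3 times.
The number of distinct arrangements is 8!/(3!·2!) = 40320/12 = 3360.

3360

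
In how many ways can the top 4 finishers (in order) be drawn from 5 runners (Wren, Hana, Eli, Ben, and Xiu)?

There are 5 choices for 1st place, 4 for 2nd, and so on down to 2 for position 4.
That gives 5 × 4 × 3 × 2 = 120.

120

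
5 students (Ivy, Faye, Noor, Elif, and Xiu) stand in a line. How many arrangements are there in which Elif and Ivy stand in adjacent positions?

48

Glue Elif and Ivy into one block (2 internal orders), leaving 4 units to arrange in a row.
So the count is 2·(4)! = 48.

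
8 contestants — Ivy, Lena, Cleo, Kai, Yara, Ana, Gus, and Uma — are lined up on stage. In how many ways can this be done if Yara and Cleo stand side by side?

Glue Yara and Cleo into one block (2 internal orders), leaving 7 units to arrange in a row.
That gives 2 × 7! = 2 × 5040 = 10080.

10080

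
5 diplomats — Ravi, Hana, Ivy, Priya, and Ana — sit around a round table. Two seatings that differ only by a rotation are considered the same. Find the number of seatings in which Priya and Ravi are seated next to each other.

12

Glue Priya and Ravi into a block (2 internal orders). Seating 4 units around a circle gives (3)! arrangements.
So 2 × (3)! = 2 × 6 = 12.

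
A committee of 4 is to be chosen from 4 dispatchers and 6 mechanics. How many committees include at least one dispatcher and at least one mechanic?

194

With no constraint there are C(10,4) = 210 possible selections.
Selections missing a whole group: no dispatchers → C(6,4) = 15; no mechanics → C(4,4) = 1.
Both groups omitted at once is impossible, so 210 − 16 = 194.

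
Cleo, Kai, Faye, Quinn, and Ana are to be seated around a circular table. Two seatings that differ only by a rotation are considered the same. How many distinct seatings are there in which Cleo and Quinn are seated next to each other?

12

Treat {Cleo, Quinn} as one unit (2 internal orders) and seat the resulting 4 units around the table: (3)! circular arrangements.
So 2 × (3)! = 2 × 6 = 12.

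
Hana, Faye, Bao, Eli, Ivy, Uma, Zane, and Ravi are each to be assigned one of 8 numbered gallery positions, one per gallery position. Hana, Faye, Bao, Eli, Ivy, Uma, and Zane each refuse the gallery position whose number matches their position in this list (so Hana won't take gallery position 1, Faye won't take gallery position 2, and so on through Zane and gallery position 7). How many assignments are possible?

16687

Let Aᵢ (for 1 ≤ i ≤ 7) be the placements that put person i in their forbidden gallery position. Any j of these fix j positions, leaving (8−j)! ways to fill the rest, and there are C(7,j) ways to pick which j.
By inclusion–exclusion, the number of valid placements is Σ_{j=0}^{7} (−1)^j C(7,j)·(8−j)!.
Computing: 40320 − 35280 + 15120 − 4200 + 840 − 126 + 14 − 1 = 16687.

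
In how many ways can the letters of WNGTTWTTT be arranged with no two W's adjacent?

1176

Total arrangements of WNGTTWTTT: 9!/(5!·2!) = 1512.
Arrangements with the W's together: treat WW as one letter, giving (8)!/(5!) = 336.
Subtracting, 1512 − 336 = 1176 arrangements keep the W's apart.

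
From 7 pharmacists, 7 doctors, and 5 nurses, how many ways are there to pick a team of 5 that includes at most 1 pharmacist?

4257

Split by how many pharmacists are chosen (0 through 1).
Sum: C(7,0)·C(12,5) + C(7,1)·C(12,4) = 792 + 3465 = 4257.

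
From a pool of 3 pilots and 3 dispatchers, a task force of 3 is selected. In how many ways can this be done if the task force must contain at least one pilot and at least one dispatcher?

With no constraint there are C(6,3) = 20 possible selections.
Selections missing a whole group: no pilots → C(3,3) = 1; no dispatchers → C(3,3) = 1.
Both groups omitted at once is impossible, so 20 − 2 = 18.

18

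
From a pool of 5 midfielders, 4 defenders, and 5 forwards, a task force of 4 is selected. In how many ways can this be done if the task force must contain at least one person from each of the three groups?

With no constraint there are C(14,4) = 1001 possible selections.
Subtract selections that omit an entire group: no midfielders → C(9,4) = 126; no defenders → C(10,4) = 210; no forwards → C(9,4) = 126.
Add back selections omitting two groups (i.e. drawn from a single group): C(5,4) + C(4,4) + C(5,4) = 11.
By inclusion–exclusion: 1001 − 462 + 11 = 550.

550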